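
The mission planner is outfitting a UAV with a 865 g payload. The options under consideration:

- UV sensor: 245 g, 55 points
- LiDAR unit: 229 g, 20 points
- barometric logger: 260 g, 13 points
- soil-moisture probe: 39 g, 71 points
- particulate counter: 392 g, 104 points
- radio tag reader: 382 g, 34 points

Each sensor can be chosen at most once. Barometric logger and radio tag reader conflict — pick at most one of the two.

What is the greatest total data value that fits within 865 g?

The ratio ordering already packs tightly: UV sensor + soil-moisture probe + particulate counter, 676 g, 230.
Nothing else feasible within 865 g beats 230.

230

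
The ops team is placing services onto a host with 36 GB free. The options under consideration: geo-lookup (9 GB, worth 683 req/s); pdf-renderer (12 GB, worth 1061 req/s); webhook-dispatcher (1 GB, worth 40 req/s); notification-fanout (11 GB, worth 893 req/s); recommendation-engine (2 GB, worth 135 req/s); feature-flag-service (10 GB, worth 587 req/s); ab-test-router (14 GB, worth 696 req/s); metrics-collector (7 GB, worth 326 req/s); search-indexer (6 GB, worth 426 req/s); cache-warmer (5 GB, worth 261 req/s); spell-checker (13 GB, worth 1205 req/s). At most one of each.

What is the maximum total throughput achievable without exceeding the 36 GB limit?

Best packing: pdf-renderer + notification-fanout + spell-checker — 36 GB, 3159 total.

3159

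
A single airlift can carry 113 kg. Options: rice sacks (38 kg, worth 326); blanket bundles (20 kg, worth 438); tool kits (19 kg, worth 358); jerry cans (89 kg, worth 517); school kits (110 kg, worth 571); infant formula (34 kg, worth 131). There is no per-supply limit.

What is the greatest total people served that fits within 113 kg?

By people served per kg: blanket bundles 21.90, tool kits 18.84, rice sacks 8.58 lead.
5×blanket bundles uses 100 of the 113 kg and totals 2190.
That's the maximum — no swap from here does better than 2190.

2190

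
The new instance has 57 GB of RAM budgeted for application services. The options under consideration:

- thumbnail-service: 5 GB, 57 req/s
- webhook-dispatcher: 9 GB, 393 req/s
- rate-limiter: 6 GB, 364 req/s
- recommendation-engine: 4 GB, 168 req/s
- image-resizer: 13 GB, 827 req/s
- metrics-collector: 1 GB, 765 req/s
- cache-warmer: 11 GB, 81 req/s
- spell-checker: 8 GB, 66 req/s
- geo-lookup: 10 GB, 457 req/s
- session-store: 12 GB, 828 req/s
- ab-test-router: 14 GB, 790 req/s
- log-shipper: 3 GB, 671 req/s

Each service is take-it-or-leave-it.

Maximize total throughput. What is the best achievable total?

4506

Filling by ratio: rate-limiter + recommendation-engine + image-resizer + metrics-collector + session-store + ab-test-router + log-shipper for 4413, with 4 GB left unused.
Dropping rate-limiter frees 6 GB; slotting in geo-lookup (10 GB) lifts the total to 4506 at 57 GB.
An exhaustive check of the 4096 subsets confirms 4506.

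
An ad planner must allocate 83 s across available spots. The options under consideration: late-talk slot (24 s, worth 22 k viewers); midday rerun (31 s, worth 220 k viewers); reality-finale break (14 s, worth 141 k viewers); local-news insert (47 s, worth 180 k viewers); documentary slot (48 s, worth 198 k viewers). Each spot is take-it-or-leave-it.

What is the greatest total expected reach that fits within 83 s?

418

Ranking by ratio (expected reach/s): reality-finale break 10.07, midday rerun 7.10, documentary slot 4.12, local-news insert 3.83.
A density-first pass picks late-talk slot + midday rerun + reality-finale break — 383 at 69 s.
Dropping late-talk slot and reality-finale break frees 38 s; slotting in documentary slot (48 s) lifts the total to 418 at 79 s.
No other feasible combination exceeds 418.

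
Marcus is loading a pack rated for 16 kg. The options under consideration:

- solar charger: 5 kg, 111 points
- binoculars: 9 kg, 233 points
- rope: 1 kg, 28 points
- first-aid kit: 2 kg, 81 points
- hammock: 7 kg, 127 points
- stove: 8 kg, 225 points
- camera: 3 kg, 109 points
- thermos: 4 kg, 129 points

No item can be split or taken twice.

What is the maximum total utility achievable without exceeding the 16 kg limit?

By utility per kg: first-aid kit 40.50, camera 36.33, thermos 32.25 lead.
Taking the top-ratio items first gives solar charger + rope + first-aid kit + camera + thermos for 458 (15 kg).
The 7 kg tied up in solar charger and first-aid kit is better spent on stove — total rises to 491 (16 kg).
Every other selection either busts 16 kg or fails to beat 491.

491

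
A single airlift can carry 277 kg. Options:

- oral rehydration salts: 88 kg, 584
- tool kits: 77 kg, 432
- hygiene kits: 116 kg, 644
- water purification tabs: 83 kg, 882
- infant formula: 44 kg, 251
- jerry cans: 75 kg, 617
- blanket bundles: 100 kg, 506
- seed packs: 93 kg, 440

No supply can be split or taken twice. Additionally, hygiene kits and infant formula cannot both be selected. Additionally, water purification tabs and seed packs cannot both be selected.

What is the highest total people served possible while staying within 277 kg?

2143

Greedy by ratio would take oral rehydration salts + water purification tabs + jerry cans: 246 kg used, total 2083.
Replace oral rehydration salts with hygiene kits: the trade gains 60 net, giving 2143 at 274 kg.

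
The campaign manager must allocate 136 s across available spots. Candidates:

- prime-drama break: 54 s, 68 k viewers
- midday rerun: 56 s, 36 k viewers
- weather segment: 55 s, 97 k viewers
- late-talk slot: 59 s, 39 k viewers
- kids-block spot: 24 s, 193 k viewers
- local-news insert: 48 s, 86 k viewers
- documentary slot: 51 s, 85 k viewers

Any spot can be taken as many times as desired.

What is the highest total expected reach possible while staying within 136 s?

965

Density check — kids-block spot 8.04, local-news insert 1.79, weather segment 1.76 are the best per s.
Best packing: 5×kids-block spot — 120 s, 965 total.
The spare 16 s is too small for any remaining spot, and no exchange beats 965.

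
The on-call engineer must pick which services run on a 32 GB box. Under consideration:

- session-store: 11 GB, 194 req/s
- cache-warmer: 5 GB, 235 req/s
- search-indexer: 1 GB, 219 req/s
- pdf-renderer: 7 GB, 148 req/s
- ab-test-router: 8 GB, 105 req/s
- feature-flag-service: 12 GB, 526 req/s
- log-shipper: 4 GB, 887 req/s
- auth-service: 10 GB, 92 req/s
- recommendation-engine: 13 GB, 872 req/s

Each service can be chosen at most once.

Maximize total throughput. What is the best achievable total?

Ranking by ratio (throughput/GB): log-shipper 221.75, search-indexer 219.00, recommendation-engine 67.08, cache-warmer 47.00.
The ratio heuristic lands on cache-warmer + search-indexer + pdf-renderer + log-shipper + recommendation-engine (2361) but leaves 2 GB idle.
Replace cache-warmer and pdf-renderer with feature-flag-service: the trade gains 143 net, giving 2504 at 30 GB.
Every other selection either busts 32 GB or fails to beat 2504.

2504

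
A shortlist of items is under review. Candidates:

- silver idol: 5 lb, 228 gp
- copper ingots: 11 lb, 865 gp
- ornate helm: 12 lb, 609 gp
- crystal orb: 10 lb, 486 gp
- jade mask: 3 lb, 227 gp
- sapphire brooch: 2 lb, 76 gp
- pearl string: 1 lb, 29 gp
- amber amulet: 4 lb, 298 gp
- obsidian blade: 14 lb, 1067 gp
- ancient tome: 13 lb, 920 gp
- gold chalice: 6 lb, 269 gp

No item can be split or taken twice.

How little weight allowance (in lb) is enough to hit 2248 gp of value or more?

Need the lightest bundle worth ≥ 2248.
copper ingots + pearl string + amber amulet + obsidian blade: 2259 value at 30 lb.
Below 30 lb the best achievable stays under 2248.

30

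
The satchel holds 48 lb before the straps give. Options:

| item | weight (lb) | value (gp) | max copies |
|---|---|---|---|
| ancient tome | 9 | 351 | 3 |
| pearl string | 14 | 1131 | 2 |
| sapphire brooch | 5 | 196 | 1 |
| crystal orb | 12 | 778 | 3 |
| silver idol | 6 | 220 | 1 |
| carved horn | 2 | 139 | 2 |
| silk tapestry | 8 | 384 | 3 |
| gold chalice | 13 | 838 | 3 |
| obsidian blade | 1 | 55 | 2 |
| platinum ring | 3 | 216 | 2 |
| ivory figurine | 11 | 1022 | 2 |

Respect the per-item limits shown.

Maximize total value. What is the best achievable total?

3995

Pearl string + 2×carved horn + 2×obsidian blade + 2×platinum ring + 2×ivory figurine uses 48 of the 48 lb and totals 3995.
Nothing else within 48 lb beats 3995.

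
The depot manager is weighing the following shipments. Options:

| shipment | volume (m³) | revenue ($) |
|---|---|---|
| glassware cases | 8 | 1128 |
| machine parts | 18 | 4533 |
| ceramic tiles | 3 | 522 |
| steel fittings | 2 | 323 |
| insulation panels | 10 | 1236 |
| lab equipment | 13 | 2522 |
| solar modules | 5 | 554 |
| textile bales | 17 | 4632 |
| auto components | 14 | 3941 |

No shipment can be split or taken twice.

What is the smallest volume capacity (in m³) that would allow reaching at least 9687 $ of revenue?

38

Look for the lowest-volume combination reaching 9687.
Taking machine parts + ceramic tiles + textile bales gives 9687 (≥ 9687) for 38 m³.
Any bundle with less than 38 m³ falls short of 9687.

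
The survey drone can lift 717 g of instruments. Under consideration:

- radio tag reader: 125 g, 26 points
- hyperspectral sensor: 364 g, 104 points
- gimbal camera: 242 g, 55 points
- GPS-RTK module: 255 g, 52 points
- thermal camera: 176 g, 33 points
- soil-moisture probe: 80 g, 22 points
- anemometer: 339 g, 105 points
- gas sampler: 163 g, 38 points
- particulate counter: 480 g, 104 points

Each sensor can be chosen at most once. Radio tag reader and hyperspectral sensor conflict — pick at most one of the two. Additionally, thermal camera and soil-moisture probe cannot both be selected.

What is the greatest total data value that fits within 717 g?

209

Taking hyperspectral sensor + anemometer: 703 g used, 209 in data value.
The spare 14 g is too small for any remaining sensor, and no feasible exchange beats 209.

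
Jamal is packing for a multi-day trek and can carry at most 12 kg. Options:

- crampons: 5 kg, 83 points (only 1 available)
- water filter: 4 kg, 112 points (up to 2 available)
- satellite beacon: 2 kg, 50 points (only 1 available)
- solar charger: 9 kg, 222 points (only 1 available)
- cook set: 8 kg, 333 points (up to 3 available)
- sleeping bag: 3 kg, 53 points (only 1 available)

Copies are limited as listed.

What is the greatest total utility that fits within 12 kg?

445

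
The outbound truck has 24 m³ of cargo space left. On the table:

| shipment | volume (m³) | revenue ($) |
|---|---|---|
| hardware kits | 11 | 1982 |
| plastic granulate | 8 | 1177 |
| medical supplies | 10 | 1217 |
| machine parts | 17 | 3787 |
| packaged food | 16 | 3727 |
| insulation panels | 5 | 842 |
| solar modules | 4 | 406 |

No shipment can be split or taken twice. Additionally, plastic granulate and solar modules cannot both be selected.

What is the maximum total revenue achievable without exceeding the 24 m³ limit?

Taking the top-ratio shipments first gives packaged food + insulation panels for 4569 (21 m³).
Dropping insulation panels frees 5 m³; slotting in plastic granulate (8 m³) lifts the total to 4904 at 24 m³.
That's the maximum — no feasible swap from here does better than 4904.

4904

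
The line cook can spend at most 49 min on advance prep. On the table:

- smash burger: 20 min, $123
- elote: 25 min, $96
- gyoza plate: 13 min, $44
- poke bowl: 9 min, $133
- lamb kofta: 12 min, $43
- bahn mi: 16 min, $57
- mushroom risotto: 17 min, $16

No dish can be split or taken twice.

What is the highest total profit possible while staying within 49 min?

313

Filling by ratio: smash burger + poke bowl + lamb kofta for 299, with 8 min left unused.
The 12 min tied up in lamb kofta is better spent on bahn mi — total rises to 313 (45 min).
Next best is smash burger + gyoza plate + poke bowl at 300 (42 min) — short by 13.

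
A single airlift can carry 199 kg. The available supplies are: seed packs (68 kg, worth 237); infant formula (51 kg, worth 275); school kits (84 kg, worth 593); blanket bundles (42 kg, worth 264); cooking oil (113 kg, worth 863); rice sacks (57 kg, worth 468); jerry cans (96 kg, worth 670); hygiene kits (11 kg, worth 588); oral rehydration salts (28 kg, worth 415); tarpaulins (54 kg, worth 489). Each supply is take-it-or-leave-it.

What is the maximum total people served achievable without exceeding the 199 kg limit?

Blanket bundles + rice sacks + hygiene kits + oral rehydration salts + tarpaulins uses 192 of the 199 kg and totals 2224.
Every other selection either busts 199 kg or fails to beat 2224.

2224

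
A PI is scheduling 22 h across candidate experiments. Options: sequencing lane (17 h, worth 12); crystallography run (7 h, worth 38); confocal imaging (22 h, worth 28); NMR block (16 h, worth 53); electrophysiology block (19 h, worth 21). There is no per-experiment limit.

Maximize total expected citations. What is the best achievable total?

114

3×crystallography run uses 21 of the 22 h and totals 114.
The spare 1 h is too small for any remaining experiment, and no exchange beats 114.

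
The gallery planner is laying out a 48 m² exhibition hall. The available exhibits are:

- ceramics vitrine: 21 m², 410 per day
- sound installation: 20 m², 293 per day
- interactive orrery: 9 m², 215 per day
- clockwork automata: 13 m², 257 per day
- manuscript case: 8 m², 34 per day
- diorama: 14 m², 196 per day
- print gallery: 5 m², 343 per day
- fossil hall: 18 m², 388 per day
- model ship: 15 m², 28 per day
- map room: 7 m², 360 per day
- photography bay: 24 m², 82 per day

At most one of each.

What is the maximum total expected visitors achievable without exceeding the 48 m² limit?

By expected visitors per m²: print gallery 68.60, map room 51.43, interactive orrery 23.89 lead.
Greedy by ratio would take interactive orrery + manuscript case + print gallery + fossil hall + map room: 47 m² used, total 1340.
Dropping manuscript case and fossil hall frees 26 m²; slotting in clockwork automata + diorama (27 m²) lifts the total to 1371 at 48 m².
Nothing else within 48 m² beats 1371.

1371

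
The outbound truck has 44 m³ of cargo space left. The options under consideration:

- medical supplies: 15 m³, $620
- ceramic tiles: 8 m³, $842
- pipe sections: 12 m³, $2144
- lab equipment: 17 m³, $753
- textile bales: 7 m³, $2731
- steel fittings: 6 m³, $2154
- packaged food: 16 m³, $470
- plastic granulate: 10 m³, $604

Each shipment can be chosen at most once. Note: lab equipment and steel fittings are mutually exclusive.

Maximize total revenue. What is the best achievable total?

Best packing: ceramic tiles + pipe sections + textile bales + steel fittings + plastic granulate — 43 m³, 8475 total.

8475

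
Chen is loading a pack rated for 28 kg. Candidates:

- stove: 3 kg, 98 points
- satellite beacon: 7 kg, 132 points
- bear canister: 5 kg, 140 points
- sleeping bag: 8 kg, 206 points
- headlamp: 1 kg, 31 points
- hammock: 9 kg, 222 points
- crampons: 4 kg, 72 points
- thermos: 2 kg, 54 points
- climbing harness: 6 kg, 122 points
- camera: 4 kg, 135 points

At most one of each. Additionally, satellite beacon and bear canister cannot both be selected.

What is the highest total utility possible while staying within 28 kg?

757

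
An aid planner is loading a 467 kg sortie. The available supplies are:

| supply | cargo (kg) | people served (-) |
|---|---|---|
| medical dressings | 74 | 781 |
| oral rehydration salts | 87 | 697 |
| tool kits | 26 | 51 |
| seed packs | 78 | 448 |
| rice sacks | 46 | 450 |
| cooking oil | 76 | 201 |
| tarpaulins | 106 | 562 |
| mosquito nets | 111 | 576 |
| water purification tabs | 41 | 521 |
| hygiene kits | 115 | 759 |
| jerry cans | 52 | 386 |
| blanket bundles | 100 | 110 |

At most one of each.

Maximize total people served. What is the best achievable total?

3707

Density check — water purification tabs 12.71, medical dressings 10.55, rice sacks 9.78, oral rehydration salts 8.01 are the best per kg.
A density-first pass picks medical dressings + oral rehydration salts + tool kits + rice sacks + water purification tabs + hygiene kits + jerry cans — 3645 at 441 kg.
Dropping jerry cans frees 52 kg; slotting in seed packs (78 kg) lifts the total to 3707 at 467 kg.
Every other selection either busts 467 kg or fails to beat 3707.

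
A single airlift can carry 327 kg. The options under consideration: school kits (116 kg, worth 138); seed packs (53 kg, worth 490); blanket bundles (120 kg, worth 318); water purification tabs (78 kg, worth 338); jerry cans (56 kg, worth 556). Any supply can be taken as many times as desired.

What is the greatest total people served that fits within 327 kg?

3138

Ranking by ratio (people served/kg): jerry cans 9.93, seed packs 9.25, water purification tabs 4.33, blanket bundles 2.65.
Filling by ratio: 5×jerry cans for 2780, with 47 kg left unused.
Replace 2×jerry cans with 3×seed packs: the trade gains 358 net, giving 3138 at 327 kg.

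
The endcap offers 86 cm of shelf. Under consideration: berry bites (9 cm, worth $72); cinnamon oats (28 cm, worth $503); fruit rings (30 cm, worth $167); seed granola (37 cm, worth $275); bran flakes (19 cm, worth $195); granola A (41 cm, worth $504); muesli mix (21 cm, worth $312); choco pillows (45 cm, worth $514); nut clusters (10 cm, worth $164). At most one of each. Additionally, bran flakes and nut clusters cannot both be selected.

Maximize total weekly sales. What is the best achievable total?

1181

Density check — cinnamon oats 17.96, nut clusters 16.40, muesli mix 14.86 are the best per cm.
Cinnamon oats + choco pillows + nut clusters uses 83 of the 86 cm and totals 1181.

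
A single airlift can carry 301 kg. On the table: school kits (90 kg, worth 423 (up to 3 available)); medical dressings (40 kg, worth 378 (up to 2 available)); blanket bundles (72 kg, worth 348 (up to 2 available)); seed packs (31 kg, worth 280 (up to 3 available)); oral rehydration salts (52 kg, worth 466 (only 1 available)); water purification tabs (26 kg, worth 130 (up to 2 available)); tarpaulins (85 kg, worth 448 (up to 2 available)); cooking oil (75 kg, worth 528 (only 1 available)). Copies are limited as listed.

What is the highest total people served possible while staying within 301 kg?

2590

Best packing: 2×medical dressings + 3×seed packs + oral rehydration salts + cooking oil — 300 kg, 2590 total.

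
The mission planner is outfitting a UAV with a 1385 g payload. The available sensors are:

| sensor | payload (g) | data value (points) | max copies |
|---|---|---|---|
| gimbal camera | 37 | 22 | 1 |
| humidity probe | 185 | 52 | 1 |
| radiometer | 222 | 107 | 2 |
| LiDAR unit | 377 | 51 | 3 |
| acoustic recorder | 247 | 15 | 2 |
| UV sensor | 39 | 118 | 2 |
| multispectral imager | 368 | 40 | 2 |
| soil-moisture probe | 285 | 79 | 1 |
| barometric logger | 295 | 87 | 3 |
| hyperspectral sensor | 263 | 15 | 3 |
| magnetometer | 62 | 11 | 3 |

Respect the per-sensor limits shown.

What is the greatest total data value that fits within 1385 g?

Ranking by ratio (data value/g): UV sensor 3.03, gimbal camera 0.59, radiometer 0.48, barometric logger 0.29.
Taking gimbal camera + humidity probe + 2×radiometer + 2×UV sensor + 2×barometric logger: 1334 g used, 698 in data value.

698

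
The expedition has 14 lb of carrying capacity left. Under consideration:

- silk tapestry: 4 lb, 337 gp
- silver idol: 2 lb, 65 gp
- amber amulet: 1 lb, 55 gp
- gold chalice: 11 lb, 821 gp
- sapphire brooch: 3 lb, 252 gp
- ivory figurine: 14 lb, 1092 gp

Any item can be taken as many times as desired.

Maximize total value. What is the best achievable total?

1178

A density-first pass picks 3×silk tapestry + 2×amber amulet — 1121 at 14 lb.
Dropping silk tapestry and 2×amber amulet frees 6 lb; slotting in 2×sapphire brooch (6 lb) lifts the total to 1178 at 14 lb.
Every other selection either busts 14 lb or fails to beat 1178.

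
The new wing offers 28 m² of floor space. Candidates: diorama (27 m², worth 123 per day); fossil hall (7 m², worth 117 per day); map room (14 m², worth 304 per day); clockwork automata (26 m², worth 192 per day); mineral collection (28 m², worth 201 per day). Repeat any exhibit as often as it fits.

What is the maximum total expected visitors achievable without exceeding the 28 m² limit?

Best packing: 2×map room — 28 m², 608 total.
Every other selection either busts 28 m² or fails to beat 608.

608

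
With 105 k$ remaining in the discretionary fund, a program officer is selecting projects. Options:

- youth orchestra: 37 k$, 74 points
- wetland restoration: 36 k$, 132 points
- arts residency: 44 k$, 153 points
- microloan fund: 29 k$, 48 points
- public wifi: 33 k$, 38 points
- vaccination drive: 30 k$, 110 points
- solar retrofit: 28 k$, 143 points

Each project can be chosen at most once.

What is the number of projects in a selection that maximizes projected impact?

3

The maximum projected impact within 105 k$ is 406.
For example arts residency + vaccination drive + solar retrofit achieves it, using 102 k$.
Every optimal selection uses 3 projects.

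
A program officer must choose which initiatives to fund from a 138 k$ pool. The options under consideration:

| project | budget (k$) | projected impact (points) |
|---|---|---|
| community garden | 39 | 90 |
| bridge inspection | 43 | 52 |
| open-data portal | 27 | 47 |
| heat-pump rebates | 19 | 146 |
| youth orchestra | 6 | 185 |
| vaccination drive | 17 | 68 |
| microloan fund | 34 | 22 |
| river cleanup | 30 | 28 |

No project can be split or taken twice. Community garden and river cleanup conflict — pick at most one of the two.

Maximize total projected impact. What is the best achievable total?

541

Ranking by ratio (projected impact/k$): youth orchestra 30.83, heat-pump rebates 7.68, vaccination drive 4.00, community garden 2.31.
Taking community garden + bridge inspection + heat-pump rebates + youth orchestra + vaccination drive: 124 k$ used, 541 in projected impact.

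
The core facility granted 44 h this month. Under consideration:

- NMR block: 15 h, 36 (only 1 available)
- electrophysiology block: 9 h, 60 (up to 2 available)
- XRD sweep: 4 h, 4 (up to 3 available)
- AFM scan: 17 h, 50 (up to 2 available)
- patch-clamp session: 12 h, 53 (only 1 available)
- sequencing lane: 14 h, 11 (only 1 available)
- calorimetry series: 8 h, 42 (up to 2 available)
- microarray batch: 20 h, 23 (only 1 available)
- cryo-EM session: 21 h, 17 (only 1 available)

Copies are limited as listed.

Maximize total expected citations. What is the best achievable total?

219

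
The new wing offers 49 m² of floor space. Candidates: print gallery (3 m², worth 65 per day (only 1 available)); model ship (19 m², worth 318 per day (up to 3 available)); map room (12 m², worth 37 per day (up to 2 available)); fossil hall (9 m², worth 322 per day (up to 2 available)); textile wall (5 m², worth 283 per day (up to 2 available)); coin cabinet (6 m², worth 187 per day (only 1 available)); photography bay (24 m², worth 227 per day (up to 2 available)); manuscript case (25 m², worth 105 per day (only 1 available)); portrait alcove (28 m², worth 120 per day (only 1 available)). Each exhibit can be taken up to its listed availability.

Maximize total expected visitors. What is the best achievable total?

1528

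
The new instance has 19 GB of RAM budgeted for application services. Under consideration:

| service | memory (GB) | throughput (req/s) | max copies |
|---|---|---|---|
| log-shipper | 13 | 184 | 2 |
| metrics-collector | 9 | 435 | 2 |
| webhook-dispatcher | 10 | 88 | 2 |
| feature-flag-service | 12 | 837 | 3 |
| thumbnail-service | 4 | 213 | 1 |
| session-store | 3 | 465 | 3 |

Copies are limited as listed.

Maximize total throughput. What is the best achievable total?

1830

A density-first pass picks thumbnail-service + 3×session-store — 1608 at 13 GB.
The 4 GB tied up in thumbnail-service is better spent on metrics-collector — total rises to 1830 (18 GB).
No other feasible combination exceeds 1830.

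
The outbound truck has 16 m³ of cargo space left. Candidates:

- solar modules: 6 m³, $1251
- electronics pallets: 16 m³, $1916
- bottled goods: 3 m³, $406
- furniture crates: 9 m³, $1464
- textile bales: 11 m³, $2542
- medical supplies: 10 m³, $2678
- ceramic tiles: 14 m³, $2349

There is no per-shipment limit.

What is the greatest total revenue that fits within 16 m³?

Density check — medical supplies 267.80, textile bales 231.09, solar modules 208.50 are the best per m³.
Solar modules + medical supplies uses 16 of the 16 m³ and totals 3929.
No other feasible combination exceeds 3929.

3929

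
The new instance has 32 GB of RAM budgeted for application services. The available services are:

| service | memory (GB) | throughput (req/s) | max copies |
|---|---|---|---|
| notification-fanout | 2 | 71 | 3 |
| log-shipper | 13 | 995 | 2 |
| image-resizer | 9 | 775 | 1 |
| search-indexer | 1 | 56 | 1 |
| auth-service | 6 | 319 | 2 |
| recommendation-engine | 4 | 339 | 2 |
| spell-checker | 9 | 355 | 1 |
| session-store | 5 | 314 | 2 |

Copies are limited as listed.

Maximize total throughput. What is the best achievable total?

By throughput per GB: image-resizer 86.11, recommendation-engine 84.75, log-shipper 76.54, session-store 62.80 lead.
The ratio heuristic lands on log-shipper + image-resizer + search-indexer + 2×recommendation-engine (2504) but leaves 1 GB idle.
Dropping search-indexer frees 1 GB; slotting in notification-fanout (2 GB) lifts the total to 2519 at 32 GB.
Nothing else within 32 GB beats 2519.

2519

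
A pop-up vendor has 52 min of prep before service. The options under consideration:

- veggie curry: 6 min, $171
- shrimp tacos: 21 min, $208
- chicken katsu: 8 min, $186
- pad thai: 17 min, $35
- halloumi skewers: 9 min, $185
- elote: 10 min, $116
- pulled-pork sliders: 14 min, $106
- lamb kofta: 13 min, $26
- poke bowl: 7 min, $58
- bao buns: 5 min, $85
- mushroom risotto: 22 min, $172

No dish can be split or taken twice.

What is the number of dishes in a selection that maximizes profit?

6

Best achievable profit is 849.
For example veggie curry + chicken katsu + halloumi skewers + elote + pulled-pork sliders + bao buns achieves it, using 52 min.
Every optimal selection uses 6 dishes.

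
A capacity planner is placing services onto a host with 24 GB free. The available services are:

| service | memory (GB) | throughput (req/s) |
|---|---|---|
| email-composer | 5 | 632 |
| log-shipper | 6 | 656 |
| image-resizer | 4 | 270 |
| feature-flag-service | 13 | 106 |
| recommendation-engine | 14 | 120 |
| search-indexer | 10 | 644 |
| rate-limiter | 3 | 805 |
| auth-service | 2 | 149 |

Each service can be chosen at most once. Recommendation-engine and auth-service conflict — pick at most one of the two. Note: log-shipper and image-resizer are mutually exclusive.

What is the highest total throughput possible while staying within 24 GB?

2737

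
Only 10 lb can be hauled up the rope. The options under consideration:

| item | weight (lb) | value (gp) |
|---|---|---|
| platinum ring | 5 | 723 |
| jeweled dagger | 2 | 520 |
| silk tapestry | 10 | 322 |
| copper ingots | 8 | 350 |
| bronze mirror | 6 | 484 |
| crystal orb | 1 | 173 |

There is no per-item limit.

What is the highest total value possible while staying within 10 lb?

2600

Taking 5×jeweled dagger: 10 lb used, 2600 in value.
Nothing else within 10 lb beats 2600.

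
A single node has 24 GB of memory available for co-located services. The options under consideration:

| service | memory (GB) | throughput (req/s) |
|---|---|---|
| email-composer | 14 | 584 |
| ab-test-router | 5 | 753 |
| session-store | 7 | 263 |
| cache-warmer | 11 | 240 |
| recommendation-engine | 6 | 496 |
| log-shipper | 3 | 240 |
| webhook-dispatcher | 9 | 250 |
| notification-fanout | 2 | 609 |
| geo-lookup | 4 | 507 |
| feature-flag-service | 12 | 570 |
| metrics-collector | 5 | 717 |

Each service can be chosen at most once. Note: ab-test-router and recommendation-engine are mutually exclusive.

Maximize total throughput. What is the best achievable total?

Ranking by ratio (throughput/GB): notification-fanout 304.50, ab-test-router 150.60, metrics-collector 143.40.
Ab-test-router + session-store + notification-fanout + geo-lookup + metrics-collector uses 23 of the 24 GB and totals 2849.
Next best is ab-test-router + log-shipper + notification-fanout + geo-lookup + metrics-collector at 2826 (19 GB) — short by 23.

2849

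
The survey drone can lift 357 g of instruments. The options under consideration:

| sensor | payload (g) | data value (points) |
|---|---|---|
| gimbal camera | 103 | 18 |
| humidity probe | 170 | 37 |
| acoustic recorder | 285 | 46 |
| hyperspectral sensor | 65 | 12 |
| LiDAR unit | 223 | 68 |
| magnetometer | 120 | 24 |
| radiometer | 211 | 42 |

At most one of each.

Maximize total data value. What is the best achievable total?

92

By data value per g: LiDAR unit 0.30, humidity probe 0.22, magnetometer 0.20 lead.
Taking LiDAR unit + magnetometer: 343 g used, 92 in data value.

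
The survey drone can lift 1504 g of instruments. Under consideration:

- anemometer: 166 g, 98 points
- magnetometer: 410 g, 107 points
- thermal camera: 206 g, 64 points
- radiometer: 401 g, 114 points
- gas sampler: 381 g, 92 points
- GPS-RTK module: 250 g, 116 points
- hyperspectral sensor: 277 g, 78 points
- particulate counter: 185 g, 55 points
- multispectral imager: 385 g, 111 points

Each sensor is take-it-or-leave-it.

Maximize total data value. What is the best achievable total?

525

The ratio heuristic lands on anemometer + thermal camera + GPS-RTK module + hyperspectral sensor + particulate counter + multispectral imager (522) but leaves 35 g idle.
The 385 g tied up in multispectral imager is better spent on radiometer — total rises to 525 (1485 g).
Next best is anemometer + thermal camera + GPS-RTK module + hyperspectral sensor + particulate counter + multispectral imager at 522 (1469 g) — short by 3.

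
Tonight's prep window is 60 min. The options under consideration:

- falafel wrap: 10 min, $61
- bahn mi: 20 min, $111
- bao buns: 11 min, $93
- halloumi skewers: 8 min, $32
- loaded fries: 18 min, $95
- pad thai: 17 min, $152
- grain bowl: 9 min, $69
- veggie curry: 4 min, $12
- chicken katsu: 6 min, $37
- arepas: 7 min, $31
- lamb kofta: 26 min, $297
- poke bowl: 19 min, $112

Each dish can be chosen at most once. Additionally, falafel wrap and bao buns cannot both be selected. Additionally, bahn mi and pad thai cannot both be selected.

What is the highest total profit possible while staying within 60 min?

The ratio ordering already packs tightly: bao buns + pad thai + chicken katsu + lamb kofta, 60 min, 579.

579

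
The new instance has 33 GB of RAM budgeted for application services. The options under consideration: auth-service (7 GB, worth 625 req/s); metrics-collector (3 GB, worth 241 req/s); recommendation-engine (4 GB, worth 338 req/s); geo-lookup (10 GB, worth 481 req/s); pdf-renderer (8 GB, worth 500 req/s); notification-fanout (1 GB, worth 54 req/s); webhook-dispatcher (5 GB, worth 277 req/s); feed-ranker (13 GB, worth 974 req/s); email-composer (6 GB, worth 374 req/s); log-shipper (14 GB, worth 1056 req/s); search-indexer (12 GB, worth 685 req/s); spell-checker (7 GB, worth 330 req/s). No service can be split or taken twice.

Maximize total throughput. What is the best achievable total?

2552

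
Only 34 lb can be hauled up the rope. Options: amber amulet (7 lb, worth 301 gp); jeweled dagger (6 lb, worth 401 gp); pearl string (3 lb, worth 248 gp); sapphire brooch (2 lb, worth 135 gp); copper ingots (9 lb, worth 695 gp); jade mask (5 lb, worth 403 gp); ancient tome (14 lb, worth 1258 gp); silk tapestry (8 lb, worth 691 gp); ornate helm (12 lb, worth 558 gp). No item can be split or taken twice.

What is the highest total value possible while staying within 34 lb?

Filling by ratio: pearl string + sapphire brooch + jade mask + ancient tome + silk tapestry for 2735, with 2 lb left unused.
Dropping sapphire brooch and jade mask frees 7 lb; slotting in copper ingots (9 lb) lifts the total to 2892 at 34 lb.
Next best is sapphire brooch + copper ingots + ancient tome + silk tapestry at 2779 (33 lb) — short by 113.

2892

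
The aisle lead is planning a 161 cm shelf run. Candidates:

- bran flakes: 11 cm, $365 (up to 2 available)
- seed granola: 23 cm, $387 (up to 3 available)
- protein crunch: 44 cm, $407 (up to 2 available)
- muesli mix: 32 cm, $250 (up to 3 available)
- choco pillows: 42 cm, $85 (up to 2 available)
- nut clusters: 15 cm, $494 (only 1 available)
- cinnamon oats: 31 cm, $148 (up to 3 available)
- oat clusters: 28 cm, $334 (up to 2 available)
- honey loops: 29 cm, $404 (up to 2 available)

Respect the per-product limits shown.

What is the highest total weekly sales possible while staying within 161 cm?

2828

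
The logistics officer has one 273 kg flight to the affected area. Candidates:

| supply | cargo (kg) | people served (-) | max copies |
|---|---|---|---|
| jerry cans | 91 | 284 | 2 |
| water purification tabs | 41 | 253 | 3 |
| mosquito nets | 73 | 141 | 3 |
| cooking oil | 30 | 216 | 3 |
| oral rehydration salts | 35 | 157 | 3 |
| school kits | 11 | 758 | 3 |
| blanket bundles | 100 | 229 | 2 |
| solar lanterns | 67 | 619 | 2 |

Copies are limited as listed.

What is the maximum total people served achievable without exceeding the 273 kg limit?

Greedy by ratio would take 3×cooking oil + 3×school kits + 2×solar lanterns: 257 kg used, total 4160.
Dropping cooking oil frees 30 kg; slotting in water purification tabs (41 kg) lifts the total to 4197 at 268 kg.
That's the maximum — no swap from here does better than 4197.

4197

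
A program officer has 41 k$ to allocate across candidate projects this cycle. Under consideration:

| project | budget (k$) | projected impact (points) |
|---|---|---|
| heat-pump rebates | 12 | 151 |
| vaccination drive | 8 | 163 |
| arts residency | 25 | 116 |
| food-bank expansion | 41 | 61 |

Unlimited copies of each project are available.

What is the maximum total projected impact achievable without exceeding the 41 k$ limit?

815

Taking 5×vaccination drive: 40 k$ used, 815 in projected impact.
The spare 1 k$ is too small for any remaining project, and no exchange beats 815.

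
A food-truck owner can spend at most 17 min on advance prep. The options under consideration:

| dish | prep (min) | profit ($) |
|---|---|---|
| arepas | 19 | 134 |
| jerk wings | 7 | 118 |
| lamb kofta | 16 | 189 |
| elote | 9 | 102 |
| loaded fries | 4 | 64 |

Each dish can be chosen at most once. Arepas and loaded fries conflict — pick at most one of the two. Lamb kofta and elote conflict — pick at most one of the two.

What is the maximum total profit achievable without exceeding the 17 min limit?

220

A density-first pass picks jerk wings + loaded fries — 182 at 11 min.
Dropping loaded fries frees 4 min; slotting in elote (9 min) lifts the total to 220 at 16 min.
No other feasible combination exceeds 220.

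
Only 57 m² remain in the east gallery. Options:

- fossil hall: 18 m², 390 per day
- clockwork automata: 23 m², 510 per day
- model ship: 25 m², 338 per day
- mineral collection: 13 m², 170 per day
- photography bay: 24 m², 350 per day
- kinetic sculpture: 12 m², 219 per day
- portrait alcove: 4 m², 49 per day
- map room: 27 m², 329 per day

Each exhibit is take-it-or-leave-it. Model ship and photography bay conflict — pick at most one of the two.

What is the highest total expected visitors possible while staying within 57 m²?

1168

Density check — clockwork automata 22.17, fossil hall 21.67, kinetic sculpture 18.25 are the best per m².
Fossil hall + clockwork automata + kinetic sculpture + portrait alcove uses 57 of the 57 m² and totals 1168.
Every other selection either busts 57 m² or breaks a pairing rule or fails to beat 1168.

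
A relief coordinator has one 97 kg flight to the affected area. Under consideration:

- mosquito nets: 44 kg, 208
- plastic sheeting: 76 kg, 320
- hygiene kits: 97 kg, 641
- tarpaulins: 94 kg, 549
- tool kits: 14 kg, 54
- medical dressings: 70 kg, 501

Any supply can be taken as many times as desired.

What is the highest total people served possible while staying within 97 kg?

A density-first pass picks tool kits + medical dressings — 555 at 84 kg.
The 84 kg tied up in tool kits and medical dressings is better spent on hygiene kits — total rises to 641 (97 kg).
Every other selection either busts 97 kg or fails to beat 641.

641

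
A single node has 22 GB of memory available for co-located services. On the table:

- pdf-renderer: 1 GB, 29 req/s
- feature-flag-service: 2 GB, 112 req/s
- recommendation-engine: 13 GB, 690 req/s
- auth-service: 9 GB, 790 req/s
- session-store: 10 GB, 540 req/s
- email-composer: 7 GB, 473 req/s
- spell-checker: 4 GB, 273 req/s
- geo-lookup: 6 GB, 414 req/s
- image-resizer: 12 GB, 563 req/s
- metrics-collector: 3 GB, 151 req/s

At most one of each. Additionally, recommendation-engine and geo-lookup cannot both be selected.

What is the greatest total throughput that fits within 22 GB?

A density-first pass picks pdf-renderer + feature-flag-service + auth-service + spell-checker + geo-lookup — 1618 at 22 GB.
Replace pdf-renderer and feature-flag-service and spell-checker with email-composer: the trade gains 59 net, giving 1677 at 22 GB.
The closest alternative, feature-flag-service + auth-service + email-composer + spell-checker, reaches only 1648.

1677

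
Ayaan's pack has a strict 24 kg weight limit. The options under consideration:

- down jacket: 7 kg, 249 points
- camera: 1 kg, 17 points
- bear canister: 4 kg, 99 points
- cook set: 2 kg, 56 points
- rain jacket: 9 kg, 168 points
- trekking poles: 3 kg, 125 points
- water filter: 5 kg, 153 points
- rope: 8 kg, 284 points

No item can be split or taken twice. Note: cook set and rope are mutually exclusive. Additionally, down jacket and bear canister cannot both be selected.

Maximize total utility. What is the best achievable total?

828

Down jacket + camera + trekking poles + water filter + rope uses 24 of the 24 kg and totals 828.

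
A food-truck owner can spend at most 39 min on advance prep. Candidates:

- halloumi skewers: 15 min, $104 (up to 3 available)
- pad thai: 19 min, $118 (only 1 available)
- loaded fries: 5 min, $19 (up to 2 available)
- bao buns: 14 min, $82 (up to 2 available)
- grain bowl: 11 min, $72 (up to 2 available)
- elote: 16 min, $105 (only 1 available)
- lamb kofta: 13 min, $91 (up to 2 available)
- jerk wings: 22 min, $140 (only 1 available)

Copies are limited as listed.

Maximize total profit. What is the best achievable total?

267

Filling by ratio: grain bowl + 2×lamb kofta for 254, with 2 min left unused.
Dropping lamb kofta frees 13 min; slotting in halloumi skewers (15 min) lifts the total to 267 at 39 min.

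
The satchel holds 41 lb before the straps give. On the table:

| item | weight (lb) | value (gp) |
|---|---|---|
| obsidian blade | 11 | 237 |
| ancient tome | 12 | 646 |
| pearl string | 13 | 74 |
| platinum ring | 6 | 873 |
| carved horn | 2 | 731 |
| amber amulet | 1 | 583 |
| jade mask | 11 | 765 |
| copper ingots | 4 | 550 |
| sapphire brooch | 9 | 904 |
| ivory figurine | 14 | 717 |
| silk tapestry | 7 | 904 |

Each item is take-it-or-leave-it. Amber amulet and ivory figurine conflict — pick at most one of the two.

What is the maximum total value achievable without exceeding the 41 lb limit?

5310

Ranking by ratio (value/lb): amber amulet 583.00, carved horn 365.50, platinum ring 145.50, copper ingots 137.50.
Best packing: platinum ring + carved horn + amber amulet + jade mask + copper ingots + sapphire brooch + silk tapestry — 40 lb, 5310 total.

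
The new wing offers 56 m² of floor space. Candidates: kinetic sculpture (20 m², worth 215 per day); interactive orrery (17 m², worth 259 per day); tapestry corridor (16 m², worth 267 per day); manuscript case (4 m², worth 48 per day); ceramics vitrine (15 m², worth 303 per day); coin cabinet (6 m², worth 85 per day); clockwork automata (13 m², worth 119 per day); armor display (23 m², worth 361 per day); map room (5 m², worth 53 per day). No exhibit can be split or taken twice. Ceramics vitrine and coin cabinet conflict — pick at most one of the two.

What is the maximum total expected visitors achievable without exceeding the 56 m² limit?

By expected visitors per m²: ceramics vitrine 20.20, tapestry corridor 16.69, armor display 15.70, interactive orrery 15.24 lead.
Tapestry corridor + ceramics vitrine + armor display uses 54 of the 56 m² and totals 931.
That's the maximum — no feasible swap from here does better than 931.

931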